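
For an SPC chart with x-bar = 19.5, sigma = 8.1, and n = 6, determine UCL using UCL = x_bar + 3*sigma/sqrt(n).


UCL = 19.5 + 3 * 8.1 / sqrt(6)

29.42


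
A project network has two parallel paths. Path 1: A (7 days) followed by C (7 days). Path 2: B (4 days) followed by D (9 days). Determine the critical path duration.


Path 1 = 7 + 7 = 14 days
Path 2 = 4 + 9 = 13 days
Duration = max(14, 13) = 14 days

14 days


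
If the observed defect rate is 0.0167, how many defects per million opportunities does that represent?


DPMO = defect_rate * 1000000 = 0.0167 * 1000000

16700


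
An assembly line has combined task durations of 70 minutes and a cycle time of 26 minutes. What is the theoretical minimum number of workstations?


Formula: N_min = ceil(Sum of Task Times / Cycle Time)
N_min = ceil(70 min / 26 min) = ceil(2.6923)
N_min = 3 stations

3


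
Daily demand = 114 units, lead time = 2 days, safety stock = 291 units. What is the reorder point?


Formula: ROP = (Daily Demand * Lead Time) + Safety Stock
Demand during lead time = 114 * 2 = 228 units
ROP = 228 + 291 = 519 units

519 units


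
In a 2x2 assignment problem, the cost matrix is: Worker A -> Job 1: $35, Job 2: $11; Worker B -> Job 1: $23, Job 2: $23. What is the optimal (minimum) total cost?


Option 1: A->1 + B->2 = $35 + $23 = $58
Option 2: A->2 + B->1 = $11 + $23 = $34
Min cost = min($58, $34) = $34

$34


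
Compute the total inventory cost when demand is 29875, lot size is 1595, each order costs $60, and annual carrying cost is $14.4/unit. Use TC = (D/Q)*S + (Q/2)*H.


TC = 29875/1595 * 60 + 1595/2 * 14.4

$12607.82


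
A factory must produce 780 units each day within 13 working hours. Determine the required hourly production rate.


Formula: Production Rate = Daily Demand / Available Hours
Rate = 780 units/day / 13 hours/day
Rate = 60.0 units/hour

60.0 units/hour


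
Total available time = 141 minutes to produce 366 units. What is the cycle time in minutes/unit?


Formula: CT = Available Time / Number of Units
CT = 141 min / 366 units
CT = 0.39 min/unit

0.39 min/unit


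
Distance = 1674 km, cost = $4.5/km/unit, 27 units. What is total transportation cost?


TC = dist * cost * units = 1674 * 4.5 * 27 = $203391.00

$203391.00


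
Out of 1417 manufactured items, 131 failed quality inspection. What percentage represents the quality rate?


Formula: Quality Rate = Good Pieces / Total Pieces * 100
Good pieces = 1417 - 131 = 1286
QR = 1286 / 1417 * 100 = 90.8%

90.8%


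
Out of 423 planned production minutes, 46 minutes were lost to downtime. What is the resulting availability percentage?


Formula: Availability = (Planned Time - Downtime) / Planned Time * 100
Uptime = 423 - 46 = 377 min
Availability = 377 / 423 * 100 = 89.1%

89.1%


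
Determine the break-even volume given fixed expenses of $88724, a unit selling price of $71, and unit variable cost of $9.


Formula: BEQ = Fixed Costs / (Price - Variable Cost)
Contribution margin = $71 - $9 = $62/unit
BEQ = ceil($88724 / $62/unit) = ceil(1431.03) = 1432 units

1432 units


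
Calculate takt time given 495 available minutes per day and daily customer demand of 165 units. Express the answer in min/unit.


Formula: Takt Time = Available Production Time / Customer Demand
Takt = 495 min/day / 165 units/day
Takt = 3.0 min/unit

3.0 min/unit


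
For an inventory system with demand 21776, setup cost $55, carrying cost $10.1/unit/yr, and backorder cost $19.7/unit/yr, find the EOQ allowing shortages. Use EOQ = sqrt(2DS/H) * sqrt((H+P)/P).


Formula: EOQ* = sqrt(2DS/H) * sqrt((H+P)/P)
Base EOQ = sqrt(2*21776*55/10.1) = 487.0 units
Correction = sqrt((10.1+19.7)/19.7) = 1.22991
EOQ* = 487.0 * 1.22991 = 599.0 units

599.0 units


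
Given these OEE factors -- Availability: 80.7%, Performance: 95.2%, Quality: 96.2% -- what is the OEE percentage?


Formula: OEE = Availability * Performance * Quality / 10000
A * P = 80.7% * 95.2% / 100 = 76.83%
OEE = 76.83% * 96.2% / 100 = 73.9%

73.9%


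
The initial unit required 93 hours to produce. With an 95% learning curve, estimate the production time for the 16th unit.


Formula: T_n = T_1 * (learning_rate)^(log2(n)) where learning_rate = rate/100
Doublings = log2(16) = 4
T_n = 93 * 0.95^4
T_n = 93 * 0.8145 = 75.7 hours

75.7 hours


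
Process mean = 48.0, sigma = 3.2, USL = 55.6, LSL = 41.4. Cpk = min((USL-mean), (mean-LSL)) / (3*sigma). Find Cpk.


Cpu = (55.6 - 48.0) / (3 * 3.2) = 0.79
Cpl = (48.0 - 41.4) / (3 * 3.2) = 0.69
Cpk = min(0.79, 0.69) = 0.69

0.69


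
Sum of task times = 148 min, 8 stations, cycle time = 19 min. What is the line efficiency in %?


Formula: Efficiency = Sum of Task Times / (N_stations * CT) * 100
Total station capacity = 8 stations * 19 min = 152 min
Efficiency = 148 / 152 * 100 = 97.4%

97.4%


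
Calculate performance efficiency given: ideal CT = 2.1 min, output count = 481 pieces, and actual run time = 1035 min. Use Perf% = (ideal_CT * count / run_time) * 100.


Formula: Performance = (Ideal CT * Total Count) / Run Time * 100
Ideal output time = 2.1 * 481 = 1010.1 min
Performance = 1010.1 / 1035 * 100 = 97.6%

97.6%


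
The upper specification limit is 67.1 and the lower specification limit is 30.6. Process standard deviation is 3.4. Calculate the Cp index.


Cp = (67.1 - 30.6) / (6 * 3.4)

1.79


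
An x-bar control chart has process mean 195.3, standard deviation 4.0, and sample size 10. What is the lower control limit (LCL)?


LCL = 195.3 - 3 * 4.0 / sqrt(10)

191.51


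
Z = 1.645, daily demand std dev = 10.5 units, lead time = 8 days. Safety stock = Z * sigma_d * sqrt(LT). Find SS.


Formula: SS = z * sigma_d * sqrt(LT)
sqrt(LT) = sqrt(8) = 2.8284
SS = 1.645 * 10.5 * 2.8284
SS = 48.9 units

48.9 units


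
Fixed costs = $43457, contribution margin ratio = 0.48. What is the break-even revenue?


Formula: BER = Fixed Costs / Contribution Margin Ratio
BER = $43457 / 0.48
BER = $90535.42 (to the nearest cent)

$90535.42


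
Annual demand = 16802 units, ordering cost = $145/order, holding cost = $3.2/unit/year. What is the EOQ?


Formula: EOQ = sqrt(2 * D * S / H)
Numerator: 2 * 16802 * 145 = 4872580
2DS/H = 4872580 / 3.2 = 1522681.3
EOQ = sqrt(1522681.3) = 1234.0 units

1234.0 units


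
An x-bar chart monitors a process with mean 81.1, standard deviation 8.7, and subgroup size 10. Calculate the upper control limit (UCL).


UCL = 81.1 + 3 * 8.7 / sqrt(10)

89.35


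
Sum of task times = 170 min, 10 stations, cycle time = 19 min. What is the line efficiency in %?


Formula: Efficiency = Sum of Task Times / (N_stations * CT) * 100
Total station capacity = 10 stations * 19 min = 190 min
Efficiency = 170 / 190 * 100 = 89.5%

89.5%


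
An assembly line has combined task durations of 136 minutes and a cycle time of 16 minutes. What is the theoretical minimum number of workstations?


Formula: N_min = ceil(Sum of Task Times / Cycle Time)
N_min = ceil(136 min / 16 min) = ceil(8.5)
N_min = 9 stations

9


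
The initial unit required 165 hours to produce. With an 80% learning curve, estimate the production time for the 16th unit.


Formula: T_n = T_1 * (learning_rate)^(log2(n)) where learning_rate = rate/100
Doublings = log2(16) = 4
T_n = 165 * 0.8^4
T_n = 165 * 0.4096 = 67.6 hours

67.6 hours


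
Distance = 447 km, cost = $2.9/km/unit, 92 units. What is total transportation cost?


TC = dist * cost * units = 447 * 2.9 * 92 = $119259.60

$119259.60


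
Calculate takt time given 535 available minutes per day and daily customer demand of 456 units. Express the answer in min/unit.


Formula: Takt Time = Available Production Time / Customer Demand
Takt = 535 min/day / 456 units/day
Takt = 1.17 min/unit

1.17 min/unit


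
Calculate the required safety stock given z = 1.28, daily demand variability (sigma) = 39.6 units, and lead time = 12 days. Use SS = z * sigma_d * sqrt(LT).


Formula: SS = z * sigma_d * sqrt(LT)
sqrt(LT) = sqrt(12) = 3.4641
SS = 1.28 * 39.6 * 3.4641
SS = 175.6 units

175.6 units


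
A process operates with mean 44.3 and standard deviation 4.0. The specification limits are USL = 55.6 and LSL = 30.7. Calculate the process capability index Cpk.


Cpu = (55.6 - 44.3) / (3 * 4.0) = 0.94
Cpl = (44.3 - 30.7) / (3 * 4.0) = 1.13
Cpk = min(0.94, 1.13) = 0.94

0.94


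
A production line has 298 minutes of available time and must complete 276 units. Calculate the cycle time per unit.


Formula: CT = Available Time / Number of Units
CT = 298 min / 276 units
CT = 1.08 min/unit

1.08 min/unit


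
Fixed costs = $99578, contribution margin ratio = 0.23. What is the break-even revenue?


Formula: BER = Fixed Costs / Contribution Margin Ratio
BER = $99578 / 0.23
BER = $432947.83 (to the nearest cent)

$432947.83


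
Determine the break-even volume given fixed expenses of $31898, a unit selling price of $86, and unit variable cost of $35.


Formula: BEQ = Fixed Costs / (Price - Variable Cost)
Contribution margin = $86 - $35 = $51/unit
BEQ = ceil($31898 / $51/unit) = ceil(625.45) = 626 units

626 units


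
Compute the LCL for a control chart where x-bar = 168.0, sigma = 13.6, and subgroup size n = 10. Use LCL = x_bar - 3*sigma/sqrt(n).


LCL = 168.0 - 3 * 13.6 / sqrt(10)

155.1


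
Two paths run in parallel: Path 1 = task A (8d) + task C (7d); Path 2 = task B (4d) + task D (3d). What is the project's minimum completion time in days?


Path 1 = 8 + 7 = 15 days
Path 2 = 4 + 3 = 7 days
Duration = max(15, 7) = 15 days

15 days


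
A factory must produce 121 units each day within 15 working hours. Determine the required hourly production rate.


Formula: Production Rate = Daily Demand / Available Hours
Rate = 121 units/day / 15 hours/day
Rate = 8.1 units/hour

8.1 units/hour


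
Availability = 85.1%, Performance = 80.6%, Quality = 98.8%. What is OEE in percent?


Formula: OEE = Availability * Performance * Quality / 10000
A * P = 85.1% * 80.6% / 100 = 68.59%
OEE = 68.59% * 98.8% / 100 = 67.8%

67.8%


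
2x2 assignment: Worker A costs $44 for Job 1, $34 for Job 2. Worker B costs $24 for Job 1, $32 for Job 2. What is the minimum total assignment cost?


Option 1: A->1 + B->2 = $44 + $32 = $76
Option 2: A->2 + B->1 = $34 + $24 = $58
Min cost = min($76, $58) = $58

$58


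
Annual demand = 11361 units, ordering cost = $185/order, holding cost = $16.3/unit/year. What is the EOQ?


Formula: EOQ = sqrt(2 * D * S / H)
Numerator: 2 * 11361 * 185 = 4203570
2DS/H = 4203570 / 16.3 = 257887.7
EOQ = sqrt(257887.7) = 507.8 units

507.8 units


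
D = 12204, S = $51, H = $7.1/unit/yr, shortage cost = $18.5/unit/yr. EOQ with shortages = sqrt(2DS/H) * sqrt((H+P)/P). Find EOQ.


Formula: EOQ* = sqrt(2DS/H) * sqrt((H+P)/P)
Base EOQ = sqrt(2*12204*51/7.1) = 418.72 units
Correction = sqrt((7.1+18.5)/18.5) = 1.17634
EOQ* = 418.72 * 1.17634 = 492.6 units

492.6 units


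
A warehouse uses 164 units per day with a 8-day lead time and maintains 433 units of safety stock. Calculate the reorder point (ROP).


Formula: ROP = (Daily Demand * Lead Time) + Safety Stock
Demand during lead time = 164 * 8 = 1312 units
ROP = 1312 + 433 = 1745 units

1745 units


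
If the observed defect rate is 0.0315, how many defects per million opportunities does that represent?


DPMO = defect_rate * 1000000 = 0.0315 * 1000000

31500


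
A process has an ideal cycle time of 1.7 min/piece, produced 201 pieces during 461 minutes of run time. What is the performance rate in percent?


Formula: Performance = (Ideal CT * Total Count) / Run Time * 100
Ideal output time = 1.7 * 201 = 341.7 min
Performance = 341.7 / 461 * 100 = 74.1%

74.1%


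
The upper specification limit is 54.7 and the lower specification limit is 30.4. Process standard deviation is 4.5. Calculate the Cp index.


Cp = (54.7 - 30.4) / (6 * 4.5)

0.9


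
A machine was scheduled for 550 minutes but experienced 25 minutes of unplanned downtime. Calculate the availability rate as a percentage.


Formula: Availability = (Planned Time - Downtime) / Planned Time * 100
Uptime = 550 - 25 = 525 min
Availability = 525 / 550 * 100 = 95.5%

95.5%


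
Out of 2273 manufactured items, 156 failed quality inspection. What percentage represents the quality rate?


Formula: Quality Rate = Good Pieces / Total Pieces * 100
Good pieces = 2273 - 156 = 2117
QR = 2117 / 2273 * 100 = 93.1%

93.1%


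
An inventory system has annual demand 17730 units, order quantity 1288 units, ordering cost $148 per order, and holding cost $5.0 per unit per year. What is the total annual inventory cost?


TC = 17730/1288 * 148 + 1288/2 * 5.0

$5257.30


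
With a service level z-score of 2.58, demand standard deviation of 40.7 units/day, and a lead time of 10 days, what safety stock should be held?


Formula: SS = z * sigma_d * sqrt(LT)
sqrt(LT) = sqrt(10) = 3.1623
SS = 2.58 * 40.7 * 3.1623
SS = 332.1 units

332.1 units


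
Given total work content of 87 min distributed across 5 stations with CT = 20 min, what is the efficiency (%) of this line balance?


Formula: Efficiency = Sum of Task Times / (N_stations * CT) * 100
Total station capacity = 5 stations * 20 min = 100 min
Efficiency = 87 / 100 * 100 = 87.0%

87.0%


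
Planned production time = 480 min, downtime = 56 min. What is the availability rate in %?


Formula: Availability = (Planned Time - Downtime) / Planned Time * 100
Uptime = 480 - 56 = 424 min
Availability = 424 / 480 * 100 = 88.3%

88.3%


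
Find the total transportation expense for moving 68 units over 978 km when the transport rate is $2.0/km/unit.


TC = dist * cost * units = 978 * 2.0 * 68 = $133008.00

$133008.00


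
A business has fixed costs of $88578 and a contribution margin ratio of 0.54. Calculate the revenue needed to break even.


Formula: BER = Fixed Costs / Contribution Margin Ratio
BER = $88578 / 0.54
BER = $164033.33 (to the nearest cent)

$164033.33


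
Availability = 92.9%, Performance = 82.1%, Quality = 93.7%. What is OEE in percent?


Formula: OEE = Availability * Performance * Quality / 10000
A * P = 92.9% * 82.1% / 100 = 76.27%
OEE = 76.27% * 93.7% / 100 = 71.5%

71.5%


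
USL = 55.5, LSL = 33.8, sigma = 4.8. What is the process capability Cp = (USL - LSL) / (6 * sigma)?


Cp = (55.5 - 33.8) / (6 * 4.8)

0.75


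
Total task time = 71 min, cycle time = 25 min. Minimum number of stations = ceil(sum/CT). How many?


Formula: N_min = ceil(Sum of Task Times / Cycle Time)
N_min = ceil(71 min / 25 min) = ceil(2.84)
N_min = 3 stations

3


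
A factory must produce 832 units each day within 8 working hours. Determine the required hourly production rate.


Formula: Production Rate = Daily Demand / Available Hours
Rate = 832 units/day / 8 hours/day
Rate = 104.0 units/hour

104.0 units/hour


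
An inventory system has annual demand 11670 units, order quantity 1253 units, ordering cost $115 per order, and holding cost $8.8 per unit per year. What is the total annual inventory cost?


TC = 11670/1253 * 115 + 1253/2 * 8.8

$6584.27


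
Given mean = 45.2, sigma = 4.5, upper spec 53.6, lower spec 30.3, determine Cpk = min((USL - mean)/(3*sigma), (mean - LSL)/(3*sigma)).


Cpu = (53.6 - 45.2) / (3 * 4.5) = 0.62
Cpl = (45.2 - 30.3) / (3 * 4.5) = 1.1
Cpk = min(0.62, 1.1) = 0.62

0.62


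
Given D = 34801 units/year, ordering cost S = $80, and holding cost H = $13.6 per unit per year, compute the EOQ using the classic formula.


Formula: EOQ = sqrt(2 * D * S / H)
Numerator: 2 * 34801 * 80 = 5568160
2DS/H = 5568160 / 13.6 = 409423.5
EOQ = sqrt(409423.5) = 639.9 units

639.9 units


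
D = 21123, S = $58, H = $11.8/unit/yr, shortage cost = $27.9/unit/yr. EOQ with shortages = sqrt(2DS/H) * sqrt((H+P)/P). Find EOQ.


Formula: EOQ* = sqrt(2DS/H) * sqrt((H+P)/P)
Base EOQ = sqrt(2*21123*58/11.8) = 455.69 units
Correction = sqrt((11.8+27.9)/27.9) = 1.19287
EOQ* = 455.69 * 1.19287 = 543.6 units

543.6 units


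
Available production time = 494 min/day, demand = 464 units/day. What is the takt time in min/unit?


Formula: Takt Time = Available Production Time / Customer Demand
Takt = 494 min/day / 464 units/day
Takt = 1.06 min/unit

1.06 min/unit


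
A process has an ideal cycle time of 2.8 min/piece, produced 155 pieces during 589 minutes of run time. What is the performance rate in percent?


Formula: Performance = (Ideal CT * Total Count) / Run Time * 100
Ideal output time = 2.8 * 155 = 434.0 min
Performance = 434.0 / 589 * 100 = 73.7%

73.7%


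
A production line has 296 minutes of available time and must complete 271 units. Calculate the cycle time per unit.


Formula: CT = Available Time / Number of Units
CT = 296 min / 271 units
CT = 1.09 min/unit

1.09 min/unit


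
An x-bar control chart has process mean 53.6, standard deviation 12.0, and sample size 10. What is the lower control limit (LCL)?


LCL = 53.6 - 3 * 12.0 / sqrt(10)

42.22


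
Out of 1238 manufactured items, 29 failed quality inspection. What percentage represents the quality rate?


Formula: Quality Rate = Good Pieces / Total Pieces * 100
Good pieces = 1238 - 29 = 1209
QR = 1209 / 1238 * 100 = 97.7%

97.7%


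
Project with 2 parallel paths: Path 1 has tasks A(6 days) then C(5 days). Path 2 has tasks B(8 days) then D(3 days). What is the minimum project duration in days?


Path 1 = 6 + 5 = 11 days
Path 2 = 8 + 3 = 11 days
Duration = max(11, 11) = 11 days

11 days


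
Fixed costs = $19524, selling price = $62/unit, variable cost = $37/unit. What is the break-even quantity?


Formula: BEQ = Fixed Costs / (Price - Variable Cost)
Contribution margin = $62 - $37 = $25/unit
BEQ = ceil($19524 / $25/unit) = ceil(780.96) = 781 units

781 units


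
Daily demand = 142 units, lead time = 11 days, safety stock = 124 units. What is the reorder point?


Formula: ROP = (Daily Demand * Lead Time) + Safety Stock
Demand during lead time = 142 * 11 = 1562 units
ROP = 1562 + 124 = 1686 units

1686 units


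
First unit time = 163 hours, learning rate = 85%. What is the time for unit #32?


Formula: T_n = T_1 * (learning_rate)^(log2(n)) where learning_rate = rate/100
Doublings = log2(32) = 5
T_n = 163 * 0.85^5
T_n = 163 * 0.4437 = 72.3 hours

72.3 hours


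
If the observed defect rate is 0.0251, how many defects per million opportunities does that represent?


DPMO = defect_rate * 1000000 = 0.0251 * 1000000

25100


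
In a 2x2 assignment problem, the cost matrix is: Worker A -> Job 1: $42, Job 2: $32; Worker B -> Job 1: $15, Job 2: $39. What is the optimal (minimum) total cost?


Option 1: A->1 + B->2 = $42 + $39 = $81
Option 2: A->2 + B->1 = $32 + $15 = $47
Min cost = min($81, $47) = $47

$47


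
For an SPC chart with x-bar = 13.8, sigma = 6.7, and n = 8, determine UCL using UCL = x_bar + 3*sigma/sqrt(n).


UCL = 13.8 + 3 * 6.7 / sqrt(8)

20.91


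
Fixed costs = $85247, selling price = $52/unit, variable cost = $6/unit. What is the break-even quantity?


Formula: BEQ = Fixed Costs / (Price - Variable Cost)
Contribution margin = $52 - $6 = $46/unit
BEQ = ceil($85247 / $46/unit) = ceil(1853.2) = 1854 units

1854 units


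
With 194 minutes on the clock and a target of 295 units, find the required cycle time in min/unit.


Formula: CT = Available Time / Number of Units
CT = 194 min / 295 units
CT = 0.66 min/unit

0.66 min/unit


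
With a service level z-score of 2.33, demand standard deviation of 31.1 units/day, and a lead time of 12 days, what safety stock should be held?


Formula: SS = z * sigma_d * sqrt(LT)
sqrt(LT) = sqrt(12) = 3.4641
SS = 2.33 * 31.1 * 3.4641
SS = 251.0 units

251.0 units


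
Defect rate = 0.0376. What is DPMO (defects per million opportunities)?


DPMO = defect_rate * 1000000 = 0.0376 * 1000000

37600


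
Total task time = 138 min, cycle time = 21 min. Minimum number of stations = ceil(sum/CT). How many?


Formula: N_min = ceil(Sum of Task Times / Cycle Time)
N_min = ceil(138 min / 21 min) = ceil(6.5714)
N_min = 7 stations

7


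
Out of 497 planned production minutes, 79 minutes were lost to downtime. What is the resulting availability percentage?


Formula: Availability = (Planned Time - Downtime) / Planned Time * 100
Uptime = 497 - 79 = 418 min
Availability = 418 / 497 * 100 = 84.1%

84.1%


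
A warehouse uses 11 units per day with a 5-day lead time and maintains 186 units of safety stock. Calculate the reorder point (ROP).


Formula: ROP = (Daily Demand * Lead Time) + Safety Stock
Demand during lead time = 11 * 5 = 55 units
ROP = 55 + 186 = 241 units

241 units


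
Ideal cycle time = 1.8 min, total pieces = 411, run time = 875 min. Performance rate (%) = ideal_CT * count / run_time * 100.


Formula: Performance = (Ideal CT * Total Count) / Run Time * 100
Ideal output time = 1.8 * 411 = 739.8 min
Performance = 739.8 / 875 * 100 = 84.5%

84.5%


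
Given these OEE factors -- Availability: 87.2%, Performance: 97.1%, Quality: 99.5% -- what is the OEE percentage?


Formula: OEE = Availability * Performance * Quality / 10000
A * P = 87.2% * 97.1% / 100 = 84.67%
OEE = 84.67% * 99.5% / 100 = 84.2%

84.2%


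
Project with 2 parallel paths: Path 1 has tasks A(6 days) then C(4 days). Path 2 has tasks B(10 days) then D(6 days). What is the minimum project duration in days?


Path 1 = 6 + 4 = 10 days
Path 2 = 10 + 6 = 16 days
Duration = max(10, 16) = 16 days

16 days


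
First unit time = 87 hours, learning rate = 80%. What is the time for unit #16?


Formula: T_n = T_1 * (learning_rate)^(log2(n)) where learning_rate = rate/100
Doublings = log2(16) = 4
T_n = 87 * 0.8^4
T_n = 87 * 0.4096 = 35.6 hours

35.6 hours


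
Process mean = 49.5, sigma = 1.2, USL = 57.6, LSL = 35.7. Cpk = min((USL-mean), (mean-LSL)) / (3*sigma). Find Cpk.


Cpu = (57.6 - 49.5) / (3 * 1.2) = 2.25
Cpl = (49.5 - 35.7) / (3 * 1.2) = 3.83
Cpk = min(2.25, 3.83) = 2.25

2.25


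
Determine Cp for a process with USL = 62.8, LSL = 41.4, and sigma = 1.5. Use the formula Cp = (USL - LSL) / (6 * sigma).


Cp = (62.8 - 41.4) / (6 * 1.5)

2.38


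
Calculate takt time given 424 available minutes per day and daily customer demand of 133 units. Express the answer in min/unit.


Formula: Takt Time = Available Production Time / Customer Demand
Takt = 424 min/day / 133 units/day
Takt = 3.19 min/unit

3.19 min/unit


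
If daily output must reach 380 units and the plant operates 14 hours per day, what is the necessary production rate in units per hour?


Formula: Production Rate = Daily Demand / Available Hours
Rate = 380 units/day / 14 hours/day
Rate = 27.1 units/hour

27.1 units/hour


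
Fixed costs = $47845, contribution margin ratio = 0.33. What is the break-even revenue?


Formula: BER = Fixed Costs / Contribution Margin Ratio
BER = $47845 / 0.33
BER = $144984.85 (to the nearest cent)

$144984.85


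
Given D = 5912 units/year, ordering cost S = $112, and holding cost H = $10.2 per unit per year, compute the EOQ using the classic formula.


Formula: EOQ = sqrt(2 * D * S / H)
Numerator: 2 * 5912 * 112 = 1324288
2DS/H = 1324288 / 10.2 = 129832.2
EOQ = sqrt(129832.2) = 360.3 units

360.3 units


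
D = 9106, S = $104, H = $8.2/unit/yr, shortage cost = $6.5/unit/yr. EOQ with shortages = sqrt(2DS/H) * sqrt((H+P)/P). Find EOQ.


Formula: EOQ* = sqrt(2DS/H) * sqrt((H+P)/P)
Base EOQ = sqrt(2*9106*104/8.2) = 480.61 units
Correction = sqrt((8.2+6.5)/6.5) = 1.50384
EOQ* = 480.61 * 1.50384 = 722.8 units

722.8 units


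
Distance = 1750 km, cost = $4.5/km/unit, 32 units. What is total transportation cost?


TC = dist * cost * units = 1750 * 4.5 * 32 = $252000.00

$252000.00


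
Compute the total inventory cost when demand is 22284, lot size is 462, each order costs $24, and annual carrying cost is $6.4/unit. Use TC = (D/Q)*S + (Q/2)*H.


TC = 22284/462 * 24 + 462/2 * 6.4

$2636.01


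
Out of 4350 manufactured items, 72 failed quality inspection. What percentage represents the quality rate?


Formula: Quality Rate = Good Pieces / Total Pieces * 100
Good pieces = 4350 - 72 = 4278
QR = 4278 / 4350 * 100 = 98.3%

98.3%


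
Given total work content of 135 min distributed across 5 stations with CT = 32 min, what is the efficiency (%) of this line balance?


Formula: Efficiency = Sum of Task Times / (N_stations * CT) * 100
Total station capacity = 5 stations * 32 min = 160 min
Efficiency = 135 / 160 * 100 = 84.4%

84.4%


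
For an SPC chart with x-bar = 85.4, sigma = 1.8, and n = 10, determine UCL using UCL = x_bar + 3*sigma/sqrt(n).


UCL = 85.4 + 3 * 1.8 / sqrt(10)

87.11


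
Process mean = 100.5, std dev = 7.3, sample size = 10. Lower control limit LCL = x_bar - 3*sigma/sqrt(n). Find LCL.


LCL = 100.5 - 3 * 7.3 / sqrt(10)

93.57


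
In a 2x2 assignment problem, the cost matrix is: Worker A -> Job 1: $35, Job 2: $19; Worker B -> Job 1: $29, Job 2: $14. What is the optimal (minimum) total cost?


Option 1: A->1 + B->2 = $35 + $14 = $49
Option 2: A->2 + B->1 = $19 + $29 = $48
Min cost = min($49, $48) = $48

$48


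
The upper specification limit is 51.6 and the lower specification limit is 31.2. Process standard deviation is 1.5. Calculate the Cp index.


Cp = (51.6 - 31.2) / (6 * 1.5)

2.27


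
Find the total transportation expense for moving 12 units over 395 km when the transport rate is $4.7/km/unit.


TC = dist * cost * units = 395 * 4.7 * 12 = $22278.00

$22278.00


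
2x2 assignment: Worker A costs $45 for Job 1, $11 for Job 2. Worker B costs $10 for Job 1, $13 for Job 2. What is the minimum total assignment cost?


Option 1: A->1 + B->2 = $45 + $13 = $58
Option 2: A->2 + B->1 = $11 + $10 = $21
Min cost = min($58, $21) = $21

$21


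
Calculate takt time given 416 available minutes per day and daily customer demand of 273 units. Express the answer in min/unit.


Formula: Takt Time = Available Production Time / Customer Demand
Takt = 416 min/day / 273 units/day
Takt = 1.52 min/unit

1.52 min/unit


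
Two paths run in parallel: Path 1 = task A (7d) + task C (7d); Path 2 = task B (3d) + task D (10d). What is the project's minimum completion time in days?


Path 1 = 7 + 7 = 14 days
Path 2 = 3 + 10 = 13 days
Duration = max(14, 13) = 14 days

14 days


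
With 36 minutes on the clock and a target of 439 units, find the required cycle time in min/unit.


Formula: CT = Available Time / Number of Units
CT = 36 min / 439 units
CT = 0.08 min/unit

0.08 min/unit


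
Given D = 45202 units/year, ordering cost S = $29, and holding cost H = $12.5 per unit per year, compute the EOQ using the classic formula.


Formula: EOQ = sqrt(2 * D * S / H)
Numerator: 2 * 45202 * 29 = 2621716
2DS/H = 2621716 / 12.5 = 209737.3
EOQ = sqrt(209737.3) = 458.0 units

458.0 units


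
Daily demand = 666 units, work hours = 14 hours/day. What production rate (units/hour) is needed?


Formula: Production Rate = Daily Demand / Available Hours
Rate = 666 units/day / 14 hours/day
Rate = 47.6 units/hour

47.6 units/hour


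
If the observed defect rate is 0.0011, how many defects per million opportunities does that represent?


DPMO = defect_rate * 1000000 = 0.0011 * 1000000

1100


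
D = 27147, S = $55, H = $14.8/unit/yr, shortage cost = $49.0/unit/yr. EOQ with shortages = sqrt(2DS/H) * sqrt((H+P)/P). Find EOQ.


Formula: EOQ* = sqrt(2DS/H) * sqrt((H+P)/P)
Base EOQ = sqrt(2*27147*55/14.8) = 449.19 units
Correction = sqrt((14.8+49.0)/49.0) = 1.14107
EOQ* = 449.19 * 1.14107 = 512.6 units

512.6 units


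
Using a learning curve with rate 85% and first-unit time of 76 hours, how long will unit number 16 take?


Formula: T_n = T_1 * (learning_rate)^(log2(n)) where learning_rate = rate/100
Doublings = log2(16) = 4
T_n = 76 * 0.85^4
T_n = 76 * 0.522 = 39.7 hours

39.7 hours


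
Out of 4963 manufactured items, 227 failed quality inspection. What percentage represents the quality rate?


Formula: Quality Rate = Good Pieces / Total Pieces * 100
Good pieces = 4963 - 227 = 4736
QR = 4736 / 4963 * 100 = 95.4%

95.4%


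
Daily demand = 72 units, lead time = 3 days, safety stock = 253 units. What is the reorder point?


Formula: ROP = (Daily Demand * Lead Time) + Safety Stock
Demand during lead time = 72 * 3 = 216 units
ROP = 216 + 253 = 469 units

469 units


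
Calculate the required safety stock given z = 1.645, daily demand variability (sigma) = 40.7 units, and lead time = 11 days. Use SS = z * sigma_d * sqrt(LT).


Formula: SS = z * sigma_d * sqrt(LT)
sqrt(LT) = sqrt(11) = 3.3166
SS = 1.645 * 40.7 * 3.3166
SS = 222.1 units

222.1 units


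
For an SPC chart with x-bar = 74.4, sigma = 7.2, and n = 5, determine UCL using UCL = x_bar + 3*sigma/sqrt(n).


UCL = 74.4 + 3 * 7.2 / sqrt(5)

84.06


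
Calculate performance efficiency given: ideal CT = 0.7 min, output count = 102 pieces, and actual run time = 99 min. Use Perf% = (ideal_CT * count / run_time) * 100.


Formula: Performance = (Ideal CT * Total Count) / Run Time * 100
Ideal output time = 0.7 * 102 = 71.4 min
Performance = 71.4 / 99 * 100 = 72.1%

72.1%


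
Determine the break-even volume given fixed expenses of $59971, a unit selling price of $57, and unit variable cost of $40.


Formula: BEQ = Fixed Costs / (Price - Variable Cost)
Contribution margin = $57 - $40 = $17/unit
BEQ = ceil($59971 / $17/unit) = ceil(3527.71) = 3528 units

3528 units


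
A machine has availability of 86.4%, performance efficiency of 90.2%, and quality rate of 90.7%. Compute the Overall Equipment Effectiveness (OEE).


Formula: OEE = Availability * Performance * Quality / 10000
A * P = 86.4% * 90.2% / 100 = 77.93%
OEE = 77.93% * 90.7% / 100 = 70.7%

70.7%


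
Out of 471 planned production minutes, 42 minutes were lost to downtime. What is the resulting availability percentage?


Formula: Availability = (Planned Time - Downtime) / Planned Time * 100
Uptime = 471 - 42 = 429 min
Availability = 429 / 471 * 100 = 91.1%

91.1%


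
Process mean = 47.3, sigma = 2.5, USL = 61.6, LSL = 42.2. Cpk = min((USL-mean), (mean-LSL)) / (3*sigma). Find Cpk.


Cpu = (61.6 - 47.3) / (3 * 2.5) = 1.91
Cpl = (47.3 - 42.2) / (3 * 2.5) = 0.68
Cpk = min(1.91, 0.68) = 0.68

0.68


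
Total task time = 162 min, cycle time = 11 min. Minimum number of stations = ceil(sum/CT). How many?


Formula: N_min = ceil(Sum of Task Times / Cycle Time)
N_min = ceil(162 min / 11 min) = ceil(14.7273)
N_min = 15 stations

15


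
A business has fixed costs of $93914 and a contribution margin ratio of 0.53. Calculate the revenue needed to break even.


Formula: BER = Fixed Costs / Contribution Margin Ratio
BER = $93914 / 0.53
BER = $177196.23 (to the nearest cent)

$177196.23


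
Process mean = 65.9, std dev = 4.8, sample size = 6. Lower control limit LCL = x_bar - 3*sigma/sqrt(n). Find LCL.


LCL = 65.9 - 3 * 4.8 / sqrt(6)

60.02


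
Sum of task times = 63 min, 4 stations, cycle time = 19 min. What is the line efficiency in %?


Formula: Efficiency = Sum of Task Times / (N_stations * CT) * 100
Total station capacity = 4 stations * 19 min = 76 min
Efficiency = 63 / 76 * 100 = 82.9%

82.9%


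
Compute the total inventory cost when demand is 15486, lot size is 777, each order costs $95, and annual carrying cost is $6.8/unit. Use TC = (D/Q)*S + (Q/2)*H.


TC = 15486/777 * 95 + 777/2 * 6.8

$4535.20


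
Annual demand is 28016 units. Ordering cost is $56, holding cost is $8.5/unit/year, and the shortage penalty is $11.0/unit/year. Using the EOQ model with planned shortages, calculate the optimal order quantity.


Formula: EOQ* = sqrt(2DS/H) * sqrt((H+P)/P)
Base EOQ = sqrt(2*28016*56/8.5) = 607.58 units
Correction = sqrt((8.5+11.0)/11.0) = 1.33144
EOQ* = 607.58 * 1.33144 = 809.0 units

809.0 units


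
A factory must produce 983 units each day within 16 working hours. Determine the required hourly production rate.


Formula: Production Rate = Daily Demand / Available Hours
Rate = 983 units/day / 16 hours/day
Rate = 61.4 units/hour

61.4 units/hour


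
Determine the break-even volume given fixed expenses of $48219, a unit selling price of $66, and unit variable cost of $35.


Formula: BEQ = Fixed Costs / (Price - Variable Cost)
Contribution margin = $66 - $35 = $31/unit
BEQ = ceil($48219 / $31/unit) = ceil(1555.45) = 1556 units

1556 units


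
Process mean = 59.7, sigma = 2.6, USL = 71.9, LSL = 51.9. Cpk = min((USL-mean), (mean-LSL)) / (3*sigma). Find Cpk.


Cpu = (71.9 - 59.7) / (3 * 2.6) = 1.56
Cpl = (59.7 - 51.9) / (3 * 2.6) = 1.0
Cpk = min(1.56, 1.0) = 1.0

1.0


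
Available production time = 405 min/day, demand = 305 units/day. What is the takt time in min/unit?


Formula: Takt Time = Available Production Time / Customer Demand
Takt = 405 min/day / 305 units/day
Takt = 1.33 min/unit

1.33 min/unit


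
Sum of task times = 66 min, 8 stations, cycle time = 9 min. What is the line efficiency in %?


Formula: Efficiency = Sum of Task Times / (N_stations * CT) * 100
Total station capacity = 8 stations * 9 min = 72 min
Efficiency = 66 / 72 * 100 = 91.7%

91.7%


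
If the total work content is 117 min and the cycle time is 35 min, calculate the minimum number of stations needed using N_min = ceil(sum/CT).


Formula: N_min = ceil(Sum of Task Times / Cycle Time)
N_min = ceil(117 min / 35 min) = ceil(3.3429)
N_min = 4 stations

4


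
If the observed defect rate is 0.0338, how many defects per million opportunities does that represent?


DPMO = defect_rate * 1000000 = 0.0338 * 1000000

33800


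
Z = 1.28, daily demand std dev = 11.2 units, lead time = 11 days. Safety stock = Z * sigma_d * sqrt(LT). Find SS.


Formula: SS = z * sigma_d * sqrt(LT)
sqrt(LT) = sqrt(11) = 3.3166
SS = 1.28 * 11.2 * 3.3166
SS = 47.5 units

47.5 units


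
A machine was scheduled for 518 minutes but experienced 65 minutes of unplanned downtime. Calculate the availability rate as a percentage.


Formula: Availability = (Planned Time - Downtime) / Planned Time * 100
Uptime = 518 - 65 = 453 min
Availability = 453 / 518 * 100 = 87.5%

87.5%


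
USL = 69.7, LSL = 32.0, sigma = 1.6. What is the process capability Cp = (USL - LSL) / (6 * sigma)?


Cp = (69.7 - 32.0) / (6 * 1.6)

3.93


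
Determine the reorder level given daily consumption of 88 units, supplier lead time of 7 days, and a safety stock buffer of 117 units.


Formula: ROP = (Daily Demand * Lead Time) + Safety Stock
Demand during lead time = 88 * 7 = 616 units
ROP = 616 + 117 = 733 units

733 units


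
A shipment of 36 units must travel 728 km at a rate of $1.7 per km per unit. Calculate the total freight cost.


TC = dist * cost * units = 728 * 1.7 * 36 = $44553.60

$44553.60


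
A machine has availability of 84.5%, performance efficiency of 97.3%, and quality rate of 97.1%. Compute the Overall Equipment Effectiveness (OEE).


Formula: OEE = Availability * Performance * Quality / 10000
A * P = 84.5% * 97.3% / 100 = 82.22%
OEE = 82.22% * 97.1% / 100 = 79.8%

79.8%


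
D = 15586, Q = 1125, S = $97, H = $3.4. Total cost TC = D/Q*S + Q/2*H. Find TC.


TC = 15586/1125 * 97 + 1125/2 * 3.4

$3256.36


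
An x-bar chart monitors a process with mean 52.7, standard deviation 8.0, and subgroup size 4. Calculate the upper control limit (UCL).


UCL = 52.7 + 3 * 8.0 / sqrt(4)

64.7


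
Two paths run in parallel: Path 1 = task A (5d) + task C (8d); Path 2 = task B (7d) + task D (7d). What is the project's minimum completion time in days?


Path 1 = 5 + 8 = 13 days
Path 2 = 7 + 7 = 14 days
Duration = max(13, 14) = 14 days

14 days


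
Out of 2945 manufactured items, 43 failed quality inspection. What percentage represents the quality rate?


Formula: Quality Rate = Good Pieces / Total Pieces * 100
Good pieces = 2945 - 43 = 2902
QR = 2902 / 2945 * 100 = 98.5%

98.5%


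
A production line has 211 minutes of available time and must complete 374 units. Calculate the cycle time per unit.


Formula: CT = Available Time / Number of Units
CT = 211 min / 374 units
CT = 0.56 min/unit

0.56 min/unit


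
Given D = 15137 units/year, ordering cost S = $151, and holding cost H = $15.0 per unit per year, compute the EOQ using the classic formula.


Formula: EOQ = sqrt(2 * D * S / H)
Numerator: 2 * 15137 * 151 = 4571374
2DS/H = 4571374 / 15.0 = 304758.3
EOQ = sqrt(304758.3) = 552.0 units

552.0 units


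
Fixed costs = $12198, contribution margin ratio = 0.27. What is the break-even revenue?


Formula: BER = Fixed Costs / Contribution Margin Ratio
BER = $12198 / 0.27
BER = $45177.78 (to the nearest cent)

$45177.78


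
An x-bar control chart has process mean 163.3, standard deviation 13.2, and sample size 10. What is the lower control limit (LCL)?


LCL = 163.3 - 3 * 13.2 / sqrt(10)

150.78


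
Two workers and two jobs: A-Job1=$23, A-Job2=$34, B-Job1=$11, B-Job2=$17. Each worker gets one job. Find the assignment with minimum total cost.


Option 1: A->1 + B->2 = $23 + $17 = $40
Option 2: A->2 + B->1 = $34 + $11 = $45
Min cost = min($40, $45) = $40

$40


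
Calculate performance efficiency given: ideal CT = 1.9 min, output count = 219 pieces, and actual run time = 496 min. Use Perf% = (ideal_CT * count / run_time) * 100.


Formula: Performance = (Ideal CT * Total Count) / Run Time * 100
Ideal output time = 1.9 * 219 = 416.1 min
Performance = 416.1 / 496 * 100 = 83.9%

83.9%


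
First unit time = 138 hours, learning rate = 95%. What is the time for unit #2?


Formula: T_n = T_1 * (learning_rate)^(log2(n)) where learning_rate = rate/100
Doublings = log2(2) = 1
T_n = 138 * 0.95^1
T_n = 138 * 0.95 = 131.1 hours

131.1 hours


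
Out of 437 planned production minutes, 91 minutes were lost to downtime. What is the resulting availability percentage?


Formula: Availability = (Planned Time - Downtime) / Planned Time * 100
Uptime = 437 - 91 = 346 min
Availability = 346 / 437 * 100 = 79.2%

79.2%


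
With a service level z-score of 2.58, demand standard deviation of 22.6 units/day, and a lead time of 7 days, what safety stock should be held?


Formula: SS = z * sigma_d * sqrt(LT)
sqrt(LT) = sqrt(7) = 2.6458
SS = 2.58 * 22.6 * 2.6458
SS = 154.3 units

154.3 units


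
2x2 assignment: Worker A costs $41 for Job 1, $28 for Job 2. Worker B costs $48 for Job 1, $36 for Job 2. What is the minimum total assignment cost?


Option 1: A->1 + B->2 = $41 + $36 = $77
Option 2: A->2 + B->1 = $28 + $48 = $76
Min cost = min($77, $76) = $76

$76


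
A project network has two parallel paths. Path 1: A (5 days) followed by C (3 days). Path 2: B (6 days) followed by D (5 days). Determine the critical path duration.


Path 1 = 5 + 3 = 8 days
Path 2 = 6 + 5 = 11 days
Duration = max(8, 11) = 11 days

11 days


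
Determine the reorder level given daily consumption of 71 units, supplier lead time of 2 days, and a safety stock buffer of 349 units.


Formula: ROP = (Daily Demand * Lead Time) + Safety Stock
Demand during lead time = 71 * 2 = 142 units
ROP = 142 + 349 = 491 units

491 units


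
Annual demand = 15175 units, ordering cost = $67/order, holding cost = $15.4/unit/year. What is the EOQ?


Formula: EOQ = sqrt(2 * D * S / H)
Numerator: 2 * 15175 * 67 = 2033450
2DS/H = 2033450 / 15.4 = 132042.2
EOQ = sqrt(132042.2) = 363.4 units

363.4 units


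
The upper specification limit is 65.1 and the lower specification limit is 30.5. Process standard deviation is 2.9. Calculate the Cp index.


Cp = (65.1 - 30.5) / (6 * 2.9)

1.99


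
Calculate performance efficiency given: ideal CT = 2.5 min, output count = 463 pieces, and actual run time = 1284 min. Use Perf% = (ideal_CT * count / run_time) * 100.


Formula: Performance = (Ideal CT * Total Count) / Run Time * 100
Ideal output time = 2.5 * 463 = 1157.5 min
Performance = 1157.5 / 1284 * 100 = 90.1%

90.1%
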